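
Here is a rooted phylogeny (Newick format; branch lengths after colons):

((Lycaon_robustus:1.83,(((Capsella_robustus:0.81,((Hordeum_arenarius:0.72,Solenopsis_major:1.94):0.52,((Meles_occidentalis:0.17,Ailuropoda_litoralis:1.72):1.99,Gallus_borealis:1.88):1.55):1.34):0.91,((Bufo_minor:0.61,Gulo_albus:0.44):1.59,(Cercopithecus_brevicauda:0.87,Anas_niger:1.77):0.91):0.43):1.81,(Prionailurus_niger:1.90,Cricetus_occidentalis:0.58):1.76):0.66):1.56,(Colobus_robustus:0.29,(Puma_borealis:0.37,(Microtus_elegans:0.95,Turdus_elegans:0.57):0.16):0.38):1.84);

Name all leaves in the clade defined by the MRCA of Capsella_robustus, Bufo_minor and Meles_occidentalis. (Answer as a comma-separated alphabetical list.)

Tracing Capsella_robustus: it sits inside (Capsella_robustus,((Hordeum_arenarius,Solenopsis_major),((Meles_occidentalis,Ailuropoda_litoralis),Gallus_borealis))).
Tracing Bufo_minor: it sits inside (Bufo_minor,Gulo_albus).
Tracing Meles_occidentalis: it sits inside (Meles_occidentalis,Ailuropoda_litoralis).
The smallest clade enclosing all 3 is ((Capsella_robustus,((Hordeum_arenarius,Solenopsis_major),((Meles_occidentalis,Ailuropoda_litoralis),Gallus_borealis))),((Bufo_minor,Gulo_albus),(Cercopithecus_brevicauda,Anas_niger))); the answer is its 10 terminal taxa in alphabetical order.

Ailuropoda_litoralis, Anas_niger, Bufo_minor, Capsella_robustus, Cercopithecus_brevicauda, Gallus_borealis, Gulo_albus, Hordeum_arenarius, Meles_occidentalis, Solenopsis_major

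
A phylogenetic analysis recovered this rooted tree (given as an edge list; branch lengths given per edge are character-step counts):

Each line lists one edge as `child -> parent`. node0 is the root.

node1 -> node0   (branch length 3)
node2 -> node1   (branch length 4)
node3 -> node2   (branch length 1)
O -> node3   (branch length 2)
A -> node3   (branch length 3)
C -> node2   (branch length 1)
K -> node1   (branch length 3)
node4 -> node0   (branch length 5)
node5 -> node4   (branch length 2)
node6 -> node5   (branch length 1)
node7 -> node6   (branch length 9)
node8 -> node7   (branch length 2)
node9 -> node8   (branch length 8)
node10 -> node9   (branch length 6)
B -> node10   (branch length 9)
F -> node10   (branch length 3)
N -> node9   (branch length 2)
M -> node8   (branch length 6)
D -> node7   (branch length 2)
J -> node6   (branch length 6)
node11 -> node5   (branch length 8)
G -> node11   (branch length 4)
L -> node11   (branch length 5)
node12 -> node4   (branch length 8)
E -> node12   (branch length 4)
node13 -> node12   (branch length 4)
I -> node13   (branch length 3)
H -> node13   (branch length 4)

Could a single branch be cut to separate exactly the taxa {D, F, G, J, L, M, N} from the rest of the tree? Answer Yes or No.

No

The MRCA of the listed taxa subtends ((((((B,F),N),M),D),J),(G,L)).
That clade also contains B, which is not in the proposed group, so the group is not monophyletic.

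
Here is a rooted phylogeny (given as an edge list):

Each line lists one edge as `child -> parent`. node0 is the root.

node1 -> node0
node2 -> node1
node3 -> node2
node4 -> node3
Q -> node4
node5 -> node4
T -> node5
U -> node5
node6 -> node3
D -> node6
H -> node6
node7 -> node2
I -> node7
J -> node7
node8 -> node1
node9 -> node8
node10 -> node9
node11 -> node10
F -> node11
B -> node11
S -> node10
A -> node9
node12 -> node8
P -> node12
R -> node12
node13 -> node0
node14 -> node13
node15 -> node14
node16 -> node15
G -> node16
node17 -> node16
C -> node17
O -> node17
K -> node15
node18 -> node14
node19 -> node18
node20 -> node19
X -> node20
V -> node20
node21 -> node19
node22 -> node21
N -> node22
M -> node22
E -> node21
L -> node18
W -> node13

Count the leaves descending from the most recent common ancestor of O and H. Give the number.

24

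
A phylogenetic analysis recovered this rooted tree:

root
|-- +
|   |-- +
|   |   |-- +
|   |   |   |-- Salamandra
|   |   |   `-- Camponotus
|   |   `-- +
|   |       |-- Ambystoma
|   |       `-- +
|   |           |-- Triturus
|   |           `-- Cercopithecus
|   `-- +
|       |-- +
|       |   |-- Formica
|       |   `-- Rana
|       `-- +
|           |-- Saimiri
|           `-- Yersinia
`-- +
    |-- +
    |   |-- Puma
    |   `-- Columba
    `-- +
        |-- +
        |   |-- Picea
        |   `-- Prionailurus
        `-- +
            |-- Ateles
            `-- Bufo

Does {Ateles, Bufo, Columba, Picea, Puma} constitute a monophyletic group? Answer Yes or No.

No

The MRCA of the listed taxa subtends ((Puma,Columba),((Picea,Prionailurus),(Ateles,Bufo))).
That clade also contains Prionailurus, which is not in the proposed group, so the group is not monophyletic.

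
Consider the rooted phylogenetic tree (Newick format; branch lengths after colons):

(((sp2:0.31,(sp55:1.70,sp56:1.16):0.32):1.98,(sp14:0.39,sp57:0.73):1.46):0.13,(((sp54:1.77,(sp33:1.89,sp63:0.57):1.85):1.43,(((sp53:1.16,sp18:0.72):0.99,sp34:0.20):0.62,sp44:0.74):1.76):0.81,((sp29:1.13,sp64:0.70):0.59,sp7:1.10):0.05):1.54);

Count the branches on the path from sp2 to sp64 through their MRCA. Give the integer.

The MRCA of sp2 and sp64 is the root of the tree.
From sp2 up to that node: 3 branches. From sp64 up to the same node: 4 branches. Total: 3 + 4 = 7.

7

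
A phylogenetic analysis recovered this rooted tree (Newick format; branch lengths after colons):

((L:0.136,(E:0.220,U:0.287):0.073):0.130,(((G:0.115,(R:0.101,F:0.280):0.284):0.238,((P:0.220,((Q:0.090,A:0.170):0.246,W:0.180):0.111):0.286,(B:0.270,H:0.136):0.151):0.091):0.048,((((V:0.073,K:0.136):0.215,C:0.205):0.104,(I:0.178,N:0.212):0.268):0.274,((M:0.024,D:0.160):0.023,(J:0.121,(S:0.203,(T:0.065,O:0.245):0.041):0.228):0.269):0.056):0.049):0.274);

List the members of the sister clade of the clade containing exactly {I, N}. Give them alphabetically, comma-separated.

C, K, V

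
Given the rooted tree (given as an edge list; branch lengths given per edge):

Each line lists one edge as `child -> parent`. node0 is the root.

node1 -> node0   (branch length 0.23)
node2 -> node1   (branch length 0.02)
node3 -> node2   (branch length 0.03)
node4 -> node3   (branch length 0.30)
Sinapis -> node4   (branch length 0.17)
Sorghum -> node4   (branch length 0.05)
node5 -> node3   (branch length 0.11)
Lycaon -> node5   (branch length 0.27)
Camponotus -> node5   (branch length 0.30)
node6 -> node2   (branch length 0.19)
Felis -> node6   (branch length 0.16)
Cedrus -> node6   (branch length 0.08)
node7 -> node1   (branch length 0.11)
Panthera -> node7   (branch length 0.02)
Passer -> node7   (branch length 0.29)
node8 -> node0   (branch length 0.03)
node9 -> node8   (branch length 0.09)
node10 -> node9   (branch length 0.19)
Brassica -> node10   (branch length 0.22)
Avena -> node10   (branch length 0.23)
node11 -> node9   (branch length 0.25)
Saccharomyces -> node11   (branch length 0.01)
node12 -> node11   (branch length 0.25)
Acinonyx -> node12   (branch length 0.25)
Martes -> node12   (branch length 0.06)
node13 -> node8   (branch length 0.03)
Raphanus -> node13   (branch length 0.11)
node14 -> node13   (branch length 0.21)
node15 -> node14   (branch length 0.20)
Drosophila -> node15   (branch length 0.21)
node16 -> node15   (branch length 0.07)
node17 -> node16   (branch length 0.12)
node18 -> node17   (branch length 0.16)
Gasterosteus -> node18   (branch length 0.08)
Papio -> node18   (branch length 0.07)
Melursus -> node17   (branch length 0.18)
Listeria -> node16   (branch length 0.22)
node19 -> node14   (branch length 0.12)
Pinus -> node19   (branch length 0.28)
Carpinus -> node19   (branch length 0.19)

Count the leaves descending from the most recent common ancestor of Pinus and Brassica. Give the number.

13

The MRCA of Pinus and Brassica is the node subtending (((Brassica,Avena),(Saccharomyces,(Acinonyx,Martes))),(Raphanus,((Drosophila,(((Gasterosteus,Papio),Melursus),Listeria)),(Pinus,Carpinus)))).
That clade contains 13 terminal taxa: Acinonyx, Avena, Brassica, Carpinus, Drosophila, Gasterosteus, Listeria, Martes, Melursus, Papio, Pinus, Raphanus, Saccharomyces.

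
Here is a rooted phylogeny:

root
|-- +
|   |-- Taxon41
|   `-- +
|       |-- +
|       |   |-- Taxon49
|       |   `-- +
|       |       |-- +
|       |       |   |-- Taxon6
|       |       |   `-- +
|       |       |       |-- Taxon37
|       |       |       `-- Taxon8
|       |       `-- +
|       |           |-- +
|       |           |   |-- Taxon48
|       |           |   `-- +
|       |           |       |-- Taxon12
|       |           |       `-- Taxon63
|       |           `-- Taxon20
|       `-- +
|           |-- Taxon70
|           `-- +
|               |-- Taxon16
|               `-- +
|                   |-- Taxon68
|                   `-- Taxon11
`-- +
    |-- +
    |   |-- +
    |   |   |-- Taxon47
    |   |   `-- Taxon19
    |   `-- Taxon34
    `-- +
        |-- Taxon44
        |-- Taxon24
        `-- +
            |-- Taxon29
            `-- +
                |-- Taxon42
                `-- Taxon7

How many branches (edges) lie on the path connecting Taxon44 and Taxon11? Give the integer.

The MRCA of Taxon44 and Taxon11 is the root of the tree.
From Taxon44 up to that node: 3 branches. From Taxon11 up to the same node: 6 branches. Total: 3 + 6 = 9.

9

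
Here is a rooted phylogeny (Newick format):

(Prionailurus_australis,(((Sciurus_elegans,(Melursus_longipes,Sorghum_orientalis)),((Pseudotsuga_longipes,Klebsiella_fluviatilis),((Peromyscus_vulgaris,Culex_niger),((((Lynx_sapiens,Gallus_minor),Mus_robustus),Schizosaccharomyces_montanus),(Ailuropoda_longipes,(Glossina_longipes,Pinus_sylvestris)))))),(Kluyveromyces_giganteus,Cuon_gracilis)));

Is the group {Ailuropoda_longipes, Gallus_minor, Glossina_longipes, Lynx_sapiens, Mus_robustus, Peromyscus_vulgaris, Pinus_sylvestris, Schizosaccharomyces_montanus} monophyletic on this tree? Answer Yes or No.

No

The MRCA of the listed taxa subtends ((Peromyscus_vulgaris,Culex_niger),((((Lynx_sapiens,Gallus_minor),Mus_robustus),Schizosaccharomyces_montanus),(Ailuropoda_longipes,(Glossina_longipes,Pinus_sylvestris)))).
That clade also contains Culex_niger, which is not in the proposed group, so the group is not monophyletic.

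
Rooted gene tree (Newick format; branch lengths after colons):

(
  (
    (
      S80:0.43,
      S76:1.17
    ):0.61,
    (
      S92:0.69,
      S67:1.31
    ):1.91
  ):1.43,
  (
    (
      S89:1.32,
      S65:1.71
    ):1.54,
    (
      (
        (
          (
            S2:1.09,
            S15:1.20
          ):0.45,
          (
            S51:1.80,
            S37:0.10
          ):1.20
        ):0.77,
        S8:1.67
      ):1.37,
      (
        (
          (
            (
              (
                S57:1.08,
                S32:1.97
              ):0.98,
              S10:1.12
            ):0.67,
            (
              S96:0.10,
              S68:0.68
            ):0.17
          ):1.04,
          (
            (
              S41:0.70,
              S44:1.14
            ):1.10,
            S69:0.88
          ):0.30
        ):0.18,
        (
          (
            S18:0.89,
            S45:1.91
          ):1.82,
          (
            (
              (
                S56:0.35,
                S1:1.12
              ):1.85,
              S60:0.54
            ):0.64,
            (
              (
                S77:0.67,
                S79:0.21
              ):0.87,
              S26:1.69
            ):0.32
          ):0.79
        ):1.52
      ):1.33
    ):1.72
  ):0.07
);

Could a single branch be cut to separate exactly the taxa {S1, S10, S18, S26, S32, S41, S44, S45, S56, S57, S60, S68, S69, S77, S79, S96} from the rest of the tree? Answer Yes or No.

Yes

The most recent common ancestor of these taxa subtends (((((S57,S32),S10),(S96,S68)),((S41,S44),S69)),((S18,S45),(((S56,S1),S60),((S77,S79),S26)))).
That clade has exactly 16 tips — every listed taxon and nothing else — so the group is monophyletic.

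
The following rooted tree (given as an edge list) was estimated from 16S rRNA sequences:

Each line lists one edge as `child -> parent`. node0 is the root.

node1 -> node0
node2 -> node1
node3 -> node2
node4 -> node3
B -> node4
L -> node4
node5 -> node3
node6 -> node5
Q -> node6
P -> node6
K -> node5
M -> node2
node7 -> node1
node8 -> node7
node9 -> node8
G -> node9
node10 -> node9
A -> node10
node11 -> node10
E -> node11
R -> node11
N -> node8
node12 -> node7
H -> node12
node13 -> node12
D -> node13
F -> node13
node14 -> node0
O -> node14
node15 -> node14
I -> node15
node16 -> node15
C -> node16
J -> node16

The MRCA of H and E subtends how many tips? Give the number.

8

The MRCA of H and E is the node subtending (((G,(A,(E,R))),N),(H,(D,F))).
That clade contains 8 terminal taxa: A, D, E, F, G, H, N, R.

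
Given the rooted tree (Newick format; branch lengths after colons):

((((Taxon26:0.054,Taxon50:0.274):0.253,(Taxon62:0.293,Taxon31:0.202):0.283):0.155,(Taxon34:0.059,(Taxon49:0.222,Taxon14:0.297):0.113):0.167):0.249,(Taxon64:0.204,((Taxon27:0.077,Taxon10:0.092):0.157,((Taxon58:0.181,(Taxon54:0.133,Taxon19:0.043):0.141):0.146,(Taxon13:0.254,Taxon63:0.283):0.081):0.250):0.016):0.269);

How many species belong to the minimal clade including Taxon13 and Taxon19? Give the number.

The MRCA of Taxon13 and Taxon19 is the node subtending ((Taxon58,(Taxon54,Taxon19)),(Taxon13,Taxon63)).
That clade contains 5 terminal taxa: Taxon13, Taxon19, Taxon54, Taxon58, Taxon63.

5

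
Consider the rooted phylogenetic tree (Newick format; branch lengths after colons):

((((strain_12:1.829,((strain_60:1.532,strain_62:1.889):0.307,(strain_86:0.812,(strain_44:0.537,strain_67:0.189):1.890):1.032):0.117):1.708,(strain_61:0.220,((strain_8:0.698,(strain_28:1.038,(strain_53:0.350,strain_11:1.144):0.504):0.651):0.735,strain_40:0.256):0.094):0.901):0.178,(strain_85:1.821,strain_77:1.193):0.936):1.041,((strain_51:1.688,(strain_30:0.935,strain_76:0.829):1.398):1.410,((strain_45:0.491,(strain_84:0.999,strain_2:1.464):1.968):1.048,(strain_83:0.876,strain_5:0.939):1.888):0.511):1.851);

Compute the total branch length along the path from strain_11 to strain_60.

The path runs strain_11 → … → MRCA → … → strain_60; the MRCA is the node subtending ((strain_12,((strain_60,strain_62),(strain_86,(strain_44,strain_67)))),(strain_61,((strain_8,(strain_28,(strain_53,strain_11))),strain_40))).
Branch lengths along that path: 1.144 + 0.504 + 0.651 + 0.735 + 0.094 + 0.901 + 1.708 + 0.117 + 0.307 + 1.532 = 7.693.

7.693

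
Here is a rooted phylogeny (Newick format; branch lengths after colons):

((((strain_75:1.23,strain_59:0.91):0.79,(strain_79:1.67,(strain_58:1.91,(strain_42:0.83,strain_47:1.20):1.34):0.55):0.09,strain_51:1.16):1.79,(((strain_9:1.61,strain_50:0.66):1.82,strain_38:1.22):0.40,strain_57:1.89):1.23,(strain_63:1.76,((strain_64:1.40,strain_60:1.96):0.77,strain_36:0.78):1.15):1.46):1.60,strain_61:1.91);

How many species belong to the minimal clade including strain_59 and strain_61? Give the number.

16

The MRCA of strain_59 and strain_61 is the root, so the clade is the entire tree.
That clade contains 16 terminal taxa: strain_36, strain_38, strain_42, strain_47, strain_50, strain_51, strain_57, strain_58, strain_59, strain_60, strain_61, strain_63, strain_64, strain_75, strain_79, strain_9.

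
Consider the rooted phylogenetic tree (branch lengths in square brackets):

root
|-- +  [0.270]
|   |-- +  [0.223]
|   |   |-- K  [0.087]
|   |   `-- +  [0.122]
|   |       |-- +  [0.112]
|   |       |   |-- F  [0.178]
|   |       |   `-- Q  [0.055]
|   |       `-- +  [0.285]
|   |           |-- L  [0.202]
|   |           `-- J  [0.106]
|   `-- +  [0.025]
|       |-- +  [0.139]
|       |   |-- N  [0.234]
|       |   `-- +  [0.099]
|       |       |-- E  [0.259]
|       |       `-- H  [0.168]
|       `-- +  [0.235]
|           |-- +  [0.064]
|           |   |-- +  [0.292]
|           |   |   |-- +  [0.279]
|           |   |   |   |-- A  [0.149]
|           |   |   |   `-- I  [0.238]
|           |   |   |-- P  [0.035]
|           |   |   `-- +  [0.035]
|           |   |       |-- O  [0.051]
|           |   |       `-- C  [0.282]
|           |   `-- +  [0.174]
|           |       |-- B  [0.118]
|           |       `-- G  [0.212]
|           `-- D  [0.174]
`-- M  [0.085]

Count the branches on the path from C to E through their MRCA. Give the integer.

The MRCA of C and E is the node subtending ((N,(E,H)),((((A,I),P,(O,C)),(B,G)),D)).
From C up to that node: 5 branches. From E up to the same node: 3 branches. Total: 5 + 3 = 8.

8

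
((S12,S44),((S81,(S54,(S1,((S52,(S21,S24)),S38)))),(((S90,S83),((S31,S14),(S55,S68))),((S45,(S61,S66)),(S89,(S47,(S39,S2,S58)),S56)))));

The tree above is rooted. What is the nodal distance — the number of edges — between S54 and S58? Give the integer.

9

The MRCA of S54 and S58 is the node subtending ((S81,(S54,(S1,((S52,(S21,S24)),S38)))),(((S90,S83),((S31,S14),(S55,S68))),((S45,(S61,S66)),(S89,(S47,(S39,S2,S58)),S56)))).
From S54 up to that node: 3 branches. From S58 up to the same node: 6 branches. Total: 3 + 6 = 9.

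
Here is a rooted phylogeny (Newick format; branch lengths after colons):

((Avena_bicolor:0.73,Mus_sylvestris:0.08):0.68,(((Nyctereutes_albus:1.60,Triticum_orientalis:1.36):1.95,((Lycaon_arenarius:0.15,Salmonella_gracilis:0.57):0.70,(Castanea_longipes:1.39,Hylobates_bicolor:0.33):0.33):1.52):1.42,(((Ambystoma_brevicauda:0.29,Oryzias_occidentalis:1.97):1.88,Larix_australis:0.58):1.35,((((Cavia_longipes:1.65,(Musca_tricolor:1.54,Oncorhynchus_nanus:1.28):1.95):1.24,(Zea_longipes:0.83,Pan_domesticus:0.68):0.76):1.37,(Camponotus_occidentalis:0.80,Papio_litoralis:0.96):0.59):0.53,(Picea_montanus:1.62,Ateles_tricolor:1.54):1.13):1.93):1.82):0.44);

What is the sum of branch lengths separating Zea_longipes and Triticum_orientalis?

11.97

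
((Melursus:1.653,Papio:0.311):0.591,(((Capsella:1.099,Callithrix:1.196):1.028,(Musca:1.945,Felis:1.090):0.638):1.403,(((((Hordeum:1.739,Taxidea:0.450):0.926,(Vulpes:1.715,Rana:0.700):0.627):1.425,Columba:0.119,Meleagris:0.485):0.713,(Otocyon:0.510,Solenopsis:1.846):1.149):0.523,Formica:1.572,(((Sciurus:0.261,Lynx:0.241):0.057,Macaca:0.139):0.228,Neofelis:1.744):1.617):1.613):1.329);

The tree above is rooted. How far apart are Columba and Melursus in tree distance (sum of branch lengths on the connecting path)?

6.541

The path runs Columba → … → MRCA → … → Melursus; the MRCA is the root of the tree.
Branch lengths along that path: 0.119 + 0.713 + 0.523 + 1.613 + 1.329 + 0.591 + 1.653 = 6.541.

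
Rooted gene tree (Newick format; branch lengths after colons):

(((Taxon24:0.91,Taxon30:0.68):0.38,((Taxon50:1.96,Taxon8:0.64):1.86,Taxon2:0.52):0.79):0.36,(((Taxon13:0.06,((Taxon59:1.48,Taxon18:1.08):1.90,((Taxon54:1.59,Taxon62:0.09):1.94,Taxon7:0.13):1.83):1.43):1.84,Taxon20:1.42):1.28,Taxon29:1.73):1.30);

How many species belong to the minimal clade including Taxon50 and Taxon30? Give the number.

The MRCA of Taxon50 and Taxon30 is the node subtending ((Taxon24,Taxon30),((Taxon50,Taxon8),Taxon2)).
That clade contains 5 terminal taxa: Taxon2, Taxon24, Taxon30, Taxon50, Taxon8.

5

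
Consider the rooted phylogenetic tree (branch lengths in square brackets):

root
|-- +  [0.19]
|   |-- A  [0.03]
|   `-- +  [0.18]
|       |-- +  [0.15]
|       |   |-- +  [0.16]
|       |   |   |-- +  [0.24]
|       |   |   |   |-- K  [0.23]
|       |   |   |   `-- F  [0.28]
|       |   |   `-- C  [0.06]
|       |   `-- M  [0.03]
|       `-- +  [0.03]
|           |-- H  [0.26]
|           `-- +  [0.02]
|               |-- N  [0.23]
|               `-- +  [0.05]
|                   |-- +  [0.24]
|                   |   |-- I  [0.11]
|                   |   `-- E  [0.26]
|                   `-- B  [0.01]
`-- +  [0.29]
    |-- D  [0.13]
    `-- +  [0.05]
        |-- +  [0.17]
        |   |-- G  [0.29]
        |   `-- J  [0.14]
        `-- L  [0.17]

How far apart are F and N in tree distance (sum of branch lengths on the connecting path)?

The path runs F → … → MRCA → … → N; the MRCA is the node subtending ((((K,F),C),M),(H,(N,((I,E),B)))).
Branch lengths along that path: 0.28 + 0.24 + 0.16 + 0.15 + 0.03 + 0.02 + 0.23 = 1.11.

1.11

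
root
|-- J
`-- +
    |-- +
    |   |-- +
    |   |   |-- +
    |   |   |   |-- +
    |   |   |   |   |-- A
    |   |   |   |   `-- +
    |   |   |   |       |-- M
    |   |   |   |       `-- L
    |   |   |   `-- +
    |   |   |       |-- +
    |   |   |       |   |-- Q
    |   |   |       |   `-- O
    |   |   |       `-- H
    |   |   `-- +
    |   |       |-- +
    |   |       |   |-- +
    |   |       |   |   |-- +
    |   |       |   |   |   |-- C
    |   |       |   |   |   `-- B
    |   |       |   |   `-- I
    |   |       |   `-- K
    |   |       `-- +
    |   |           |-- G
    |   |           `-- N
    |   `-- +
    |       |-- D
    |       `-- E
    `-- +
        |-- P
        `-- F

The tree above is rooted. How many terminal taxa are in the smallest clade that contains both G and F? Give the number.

16

The MRCA of G and F is the node subtending (((((A,(M,L)),((Q,O),H)),((((C,B),I),K),(G,N))),(D,E)),(P,F)).
That clade contains 16 terminal taxa: A, B, C, D, E, F, G, H, I, K, L, M, N, O, P, Q.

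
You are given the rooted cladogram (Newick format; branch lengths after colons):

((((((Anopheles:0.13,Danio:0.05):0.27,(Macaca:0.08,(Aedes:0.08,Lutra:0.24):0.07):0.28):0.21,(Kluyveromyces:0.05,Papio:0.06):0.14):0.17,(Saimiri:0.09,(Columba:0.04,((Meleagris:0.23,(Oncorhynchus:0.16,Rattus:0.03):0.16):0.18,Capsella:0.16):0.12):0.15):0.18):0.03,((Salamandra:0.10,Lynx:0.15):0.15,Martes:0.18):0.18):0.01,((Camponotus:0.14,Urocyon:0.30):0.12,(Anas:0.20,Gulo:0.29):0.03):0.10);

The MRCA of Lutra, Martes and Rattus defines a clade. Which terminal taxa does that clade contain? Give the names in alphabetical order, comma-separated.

Aedes, Anopheles, Capsella, Columba, Danio, Kluyveromyces, Lutra, Lynx, Macaca, Martes, Meleagris, Oncorhynchus, Papio, Rattus, Saimiri, Salamandra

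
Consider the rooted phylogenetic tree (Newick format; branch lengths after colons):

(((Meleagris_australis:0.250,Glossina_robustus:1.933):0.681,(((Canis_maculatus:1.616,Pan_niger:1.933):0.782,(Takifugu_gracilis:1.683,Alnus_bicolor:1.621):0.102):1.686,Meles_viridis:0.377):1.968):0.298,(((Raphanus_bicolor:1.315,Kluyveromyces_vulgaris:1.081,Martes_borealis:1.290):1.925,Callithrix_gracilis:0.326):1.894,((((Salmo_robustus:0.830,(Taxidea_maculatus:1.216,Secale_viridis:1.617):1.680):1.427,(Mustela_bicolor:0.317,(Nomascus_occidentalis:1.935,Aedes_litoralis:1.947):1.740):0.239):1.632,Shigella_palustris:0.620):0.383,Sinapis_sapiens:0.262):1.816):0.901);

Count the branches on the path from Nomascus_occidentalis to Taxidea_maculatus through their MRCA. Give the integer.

The MRCA of Nomascus_occidentalis and Taxidea_maculatus is the node subtending ((Salmo_robustus,(Taxidea_maculatus,Secale_viridis)),(Mustela_bicolor,(Nomascus_occidentalis,Aedes_litoralis))).
From Nomascus_occidentalis up to that node: 3 branches. From Taxidea_maculatus up to the same node: 3 branches. Total: 3 + 3 = 6.

6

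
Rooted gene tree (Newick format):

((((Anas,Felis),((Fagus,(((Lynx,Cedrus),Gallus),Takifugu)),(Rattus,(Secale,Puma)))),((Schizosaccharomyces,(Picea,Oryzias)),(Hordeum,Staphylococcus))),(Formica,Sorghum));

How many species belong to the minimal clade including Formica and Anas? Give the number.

17

The MRCA of Formica and Anas is the root, so the clade is the entire tree.
That clade contains 17 terminal taxa: Anas, Cedrus, Fagus, Felis, Formica, Gallus, Hordeum, Lynx, Oryzias, Picea, Puma, Rattus, Schizosaccharomyces, Secale, Sorghum, Staphylococcus, Takifugu.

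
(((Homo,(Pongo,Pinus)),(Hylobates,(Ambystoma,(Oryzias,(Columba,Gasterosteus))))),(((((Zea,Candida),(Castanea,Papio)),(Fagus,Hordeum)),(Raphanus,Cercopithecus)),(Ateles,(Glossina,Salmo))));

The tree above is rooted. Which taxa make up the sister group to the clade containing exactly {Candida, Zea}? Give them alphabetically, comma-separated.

Castanea, Papio

The clade containing exactly {Candida, Zea} attaches to the tree at the node subtending ((Zea,Candida),(Castanea,Papio)).
The other lineage descending from that same node — the sister group — is (Castanea,Papio); its 2 tips in alphabetical order are the answer.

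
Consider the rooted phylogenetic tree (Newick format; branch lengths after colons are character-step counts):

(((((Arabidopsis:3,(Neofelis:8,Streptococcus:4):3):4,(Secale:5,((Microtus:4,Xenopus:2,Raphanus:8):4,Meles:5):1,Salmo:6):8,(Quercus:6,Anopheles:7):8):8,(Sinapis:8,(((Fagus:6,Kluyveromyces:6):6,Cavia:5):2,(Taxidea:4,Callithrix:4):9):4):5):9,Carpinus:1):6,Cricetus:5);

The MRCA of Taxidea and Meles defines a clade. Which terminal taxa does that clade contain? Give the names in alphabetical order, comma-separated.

Tracing Taxidea: it sits inside (Taxidea,Callithrix).
Tracing Meles: it sits inside ((Microtus,Xenopus,Raphanus),Meles).
The smallest clade enclosing both is (((Arabidopsis,(Neofelis,Streptococcus)),(Secale,((Microtus,Xenopus,Raphanus),Meles),Salmo),(Quercus,Anopheles)),(Sinapis,(((Fagus,Kluyveromyces),Cavia),(Taxidea,Callithrix)))); the answer is its 17 terminal taxa in alphabetical order.

Anopheles, Arabidopsis, Callithrix, Cavia, Fagus, Kluyveromyces, Meles, Microtus, Neofelis, Quercus, Raphanus, Salmo, Secale, Sinapis, Streptococcus, Taxidea, Xenopus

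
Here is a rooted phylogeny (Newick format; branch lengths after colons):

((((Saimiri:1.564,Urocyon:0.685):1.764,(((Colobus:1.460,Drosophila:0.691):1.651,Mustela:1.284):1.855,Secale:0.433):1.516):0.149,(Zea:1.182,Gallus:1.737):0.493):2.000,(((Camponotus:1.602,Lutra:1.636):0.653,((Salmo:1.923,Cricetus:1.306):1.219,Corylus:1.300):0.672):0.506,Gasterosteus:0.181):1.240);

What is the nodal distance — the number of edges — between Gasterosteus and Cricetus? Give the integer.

5

The MRCA of Gasterosteus and Cricetus is the node subtending (((Camponotus,Lutra),((Salmo,Cricetus),Corylus)),Gasterosteus).
From Gasterosteus up to that node: 1 branch. From Cricetus up to the same node: 4 branches. Total: 1 + 4 = 5.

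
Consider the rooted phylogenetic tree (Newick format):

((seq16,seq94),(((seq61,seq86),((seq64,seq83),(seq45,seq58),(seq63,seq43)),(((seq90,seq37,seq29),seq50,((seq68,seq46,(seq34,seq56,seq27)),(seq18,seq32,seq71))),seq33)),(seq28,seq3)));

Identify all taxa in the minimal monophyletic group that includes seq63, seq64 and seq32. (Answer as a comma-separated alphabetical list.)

seq18, seq27, seq29, seq32, seq33, seq34, seq37, seq43, seq45, seq46, seq50, seq56, seq58, seq61, seq63, seq64, seq68, seq71, seq83, seq86, seq90

Tracing seq63: it sits inside (seq63,seq43).
Tracing seq64: it sits inside (seq64,seq83).
Tracing seq32: it sits inside (seq18,seq32,seq71).
The smallest clade enclosing all 3 is ((seq61,seq86),((seq64,seq83),(seq45,seq58),(seq63,seq43)),(((seq90,seq37,seq29),seq50,((seq68,seq46,(seq34,seq56,seq27)),(seq18,seq32,seq71))),seq33)); the answer is its 21 terminal taxa in alphabetical order.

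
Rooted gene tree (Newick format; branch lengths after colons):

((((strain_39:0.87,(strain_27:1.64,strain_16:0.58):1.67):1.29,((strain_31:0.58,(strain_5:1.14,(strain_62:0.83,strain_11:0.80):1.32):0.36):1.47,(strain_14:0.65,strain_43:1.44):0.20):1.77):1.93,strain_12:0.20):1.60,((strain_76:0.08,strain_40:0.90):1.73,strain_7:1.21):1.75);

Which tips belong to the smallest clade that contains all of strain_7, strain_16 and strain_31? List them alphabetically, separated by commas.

Tracing strain_7: it sits inside ((strain_76,strain_40),strain_7).
Tracing strain_16: it sits inside (strain_27,strain_16).
Tracing strain_31: it sits inside (strain_31,(strain_5,(strain_62,strain_11))).
The smallest clade enclosing all 3 is the whole tree (their MRCA is the root), so the answer is all 13 tips in alphabetical order.

strain_11, strain_12, strain_14, strain_16, strain_27, strain_31, strain_39, strain_40, strain_43, strain_5, strain_62, strain_7, strain_76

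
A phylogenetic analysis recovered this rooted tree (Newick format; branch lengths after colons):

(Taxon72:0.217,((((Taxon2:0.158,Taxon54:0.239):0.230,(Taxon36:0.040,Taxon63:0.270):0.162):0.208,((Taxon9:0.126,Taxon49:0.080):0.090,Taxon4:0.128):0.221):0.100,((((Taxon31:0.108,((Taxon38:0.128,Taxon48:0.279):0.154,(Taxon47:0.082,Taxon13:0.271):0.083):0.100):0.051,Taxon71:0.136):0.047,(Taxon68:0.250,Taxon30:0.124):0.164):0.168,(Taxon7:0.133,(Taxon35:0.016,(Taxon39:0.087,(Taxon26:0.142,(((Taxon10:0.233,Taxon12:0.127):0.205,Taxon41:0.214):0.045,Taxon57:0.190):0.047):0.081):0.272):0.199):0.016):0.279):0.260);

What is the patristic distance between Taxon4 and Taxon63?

0.989

The path runs Taxon4 → … → MRCA → … → Taxon63; the MRCA is the node subtending (((Taxon2,Taxon54),(Taxon36,Taxon63)),((Taxon9,Taxon49),Taxon4)).
Branch lengths along that path: 0.128 + 0.221 + 0.208 + 0.162 + 0.270 = 0.989.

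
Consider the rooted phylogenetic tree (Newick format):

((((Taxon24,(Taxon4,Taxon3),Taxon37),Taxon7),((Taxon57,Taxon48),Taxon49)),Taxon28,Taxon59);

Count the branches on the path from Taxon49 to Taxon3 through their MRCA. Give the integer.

The MRCA of Taxon49 and Taxon3 is the node subtending (((Taxon24,(Taxon4,Taxon3),Taxon37),Taxon7),((Taxon57,Taxon48),Taxon49)).
From Taxon49 up to that node: 2 branches. From Taxon3 up to the same node: 4 branches. Total: 2 + 4 = 6.

6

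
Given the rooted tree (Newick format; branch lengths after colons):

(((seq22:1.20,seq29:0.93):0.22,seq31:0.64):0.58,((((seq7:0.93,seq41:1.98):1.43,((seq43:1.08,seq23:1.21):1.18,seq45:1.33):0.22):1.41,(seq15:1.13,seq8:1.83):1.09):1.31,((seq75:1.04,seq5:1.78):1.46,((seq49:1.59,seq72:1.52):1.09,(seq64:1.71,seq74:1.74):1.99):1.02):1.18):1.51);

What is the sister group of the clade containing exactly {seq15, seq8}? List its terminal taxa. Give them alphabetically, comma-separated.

The clade containing exactly {seq15, seq8} attaches to the tree at the node subtending (((seq7,seq41),((seq43,seq23),seq45)),(seq15,seq8)).
The other lineage descending from that same node — the sister group — is ((seq7,seq41),((seq43,seq23),seq45)); its 5 tips in alphabetical order are the answer.

seq23, seq41, seq43, seq45, seq7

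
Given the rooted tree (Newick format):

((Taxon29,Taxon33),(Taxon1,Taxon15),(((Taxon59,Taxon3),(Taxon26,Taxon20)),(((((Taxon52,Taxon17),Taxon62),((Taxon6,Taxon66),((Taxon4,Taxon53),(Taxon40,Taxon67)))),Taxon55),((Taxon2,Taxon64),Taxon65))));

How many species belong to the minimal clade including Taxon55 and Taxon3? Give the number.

The MRCA of Taxon55 and Taxon3 is the node subtending (((Taxon59,Taxon3),(Taxon26,Taxon20)),(((((Taxon52,Taxon17),Taxon62),((Taxon6,Taxon66),((Taxon4,Taxon53),(Taxon40,Taxon67)))),Taxon55),((Taxon2,Taxon64),Taxon65))).
That clade contains 17 terminal taxa: Taxon17, Taxon2, Taxon20, Taxon26, Taxon3, Taxon4, Taxon40, Taxon52, Taxon53, Taxon55, Taxon59, Taxon6, Taxon62, Taxon64, Taxon65, Taxon66, Taxon67.

17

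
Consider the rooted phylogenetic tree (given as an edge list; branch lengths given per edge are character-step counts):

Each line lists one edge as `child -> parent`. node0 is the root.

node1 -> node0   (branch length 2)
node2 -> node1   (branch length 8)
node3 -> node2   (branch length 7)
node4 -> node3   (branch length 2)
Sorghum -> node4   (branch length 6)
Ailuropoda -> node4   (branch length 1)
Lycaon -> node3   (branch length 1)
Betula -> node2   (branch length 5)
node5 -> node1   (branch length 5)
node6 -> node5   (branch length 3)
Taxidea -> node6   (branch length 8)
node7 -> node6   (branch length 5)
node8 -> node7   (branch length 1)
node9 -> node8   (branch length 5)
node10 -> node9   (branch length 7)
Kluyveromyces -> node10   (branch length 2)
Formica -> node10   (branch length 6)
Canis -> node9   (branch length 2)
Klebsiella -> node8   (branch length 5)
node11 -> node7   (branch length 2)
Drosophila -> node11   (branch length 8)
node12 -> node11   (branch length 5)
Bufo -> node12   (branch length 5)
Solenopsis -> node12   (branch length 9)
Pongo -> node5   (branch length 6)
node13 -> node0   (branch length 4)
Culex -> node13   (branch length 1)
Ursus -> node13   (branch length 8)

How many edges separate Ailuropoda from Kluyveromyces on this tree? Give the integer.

The MRCA of Ailuropoda and Kluyveromyces is the node subtending ((((Sorghum,Ailuropoda),Lycaon),Betula),((Taxidea,((((Kluyveromyces,Formica),Canis),Klebsiella),(Drosophila,(Bufo,Solenopsis)))),Pongo)).
From Ailuropoda up to that node: 4 branches. From Kluyveromyces up to the same node: 7 branches. Total: 4 + 7 = 11.

11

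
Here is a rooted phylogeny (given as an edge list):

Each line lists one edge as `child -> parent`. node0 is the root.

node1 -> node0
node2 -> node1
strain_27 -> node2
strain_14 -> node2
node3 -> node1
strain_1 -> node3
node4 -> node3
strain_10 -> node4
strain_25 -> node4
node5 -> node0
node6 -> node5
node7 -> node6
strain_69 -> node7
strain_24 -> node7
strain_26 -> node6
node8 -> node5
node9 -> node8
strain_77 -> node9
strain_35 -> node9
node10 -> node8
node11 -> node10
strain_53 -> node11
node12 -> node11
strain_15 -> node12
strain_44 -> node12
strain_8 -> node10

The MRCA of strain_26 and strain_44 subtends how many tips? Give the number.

The MRCA of strain_26 and strain_44 is the node subtending (((strain_69,strain_24),strain_26),((strain_77,strain_35),((strain_53,(strain_15,strain_44)),strain_8))).
That clade contains 9 terminal taxa: strain_15, strain_24, strain_26, strain_35, strain_44, strain_53, strain_69, strain_77, strain_8.

9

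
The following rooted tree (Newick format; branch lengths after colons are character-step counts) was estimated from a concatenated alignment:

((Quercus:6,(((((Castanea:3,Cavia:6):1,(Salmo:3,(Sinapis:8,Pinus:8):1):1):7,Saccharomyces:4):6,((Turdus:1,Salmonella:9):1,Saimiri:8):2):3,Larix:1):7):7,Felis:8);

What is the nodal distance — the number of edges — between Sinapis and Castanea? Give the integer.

5

The MRCA of Sinapis and Castanea is the node subtending ((Castanea,Cavia),(Salmo,(Sinapis,Pinus))).
From Sinapis up to that node: 3 branches. From Castanea up to the same node: 2 branches. Total: 3 + 2 = 5.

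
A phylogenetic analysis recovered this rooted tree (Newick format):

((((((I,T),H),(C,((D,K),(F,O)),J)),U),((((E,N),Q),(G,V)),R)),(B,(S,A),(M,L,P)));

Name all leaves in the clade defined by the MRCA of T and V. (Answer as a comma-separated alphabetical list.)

Tracing T: it sits inside (I,T).
Tracing V: it sits inside (G,V).
The smallest clade enclosing both is (((((I,T),H),(C,((D,K),(F,O)),J)),U),((((E,N),Q),(G,V)),R)); the answer is its 16 terminal taxa in alphabetical order.

C, D, E, F, G, H, I, J, K, N, O, Q, R, T, U, V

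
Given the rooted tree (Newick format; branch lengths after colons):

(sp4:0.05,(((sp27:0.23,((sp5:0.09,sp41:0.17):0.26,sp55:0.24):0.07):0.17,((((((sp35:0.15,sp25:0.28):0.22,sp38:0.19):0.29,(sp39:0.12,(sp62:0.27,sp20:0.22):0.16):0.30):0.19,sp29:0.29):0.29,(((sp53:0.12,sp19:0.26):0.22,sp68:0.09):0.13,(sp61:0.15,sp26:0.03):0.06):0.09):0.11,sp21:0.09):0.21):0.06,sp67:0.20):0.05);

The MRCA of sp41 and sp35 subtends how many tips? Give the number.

17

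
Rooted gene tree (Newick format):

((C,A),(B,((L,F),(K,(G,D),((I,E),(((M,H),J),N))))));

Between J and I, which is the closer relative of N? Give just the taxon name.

The MRCA of N and J subtends (((M,H),J),N) (4 taxa).
The MRCA of N and I subtends ((I,E),(((M,H),J),N)) (6 taxa).
The first is nested inside the second, so N shares a more recent common ancestor with J.

J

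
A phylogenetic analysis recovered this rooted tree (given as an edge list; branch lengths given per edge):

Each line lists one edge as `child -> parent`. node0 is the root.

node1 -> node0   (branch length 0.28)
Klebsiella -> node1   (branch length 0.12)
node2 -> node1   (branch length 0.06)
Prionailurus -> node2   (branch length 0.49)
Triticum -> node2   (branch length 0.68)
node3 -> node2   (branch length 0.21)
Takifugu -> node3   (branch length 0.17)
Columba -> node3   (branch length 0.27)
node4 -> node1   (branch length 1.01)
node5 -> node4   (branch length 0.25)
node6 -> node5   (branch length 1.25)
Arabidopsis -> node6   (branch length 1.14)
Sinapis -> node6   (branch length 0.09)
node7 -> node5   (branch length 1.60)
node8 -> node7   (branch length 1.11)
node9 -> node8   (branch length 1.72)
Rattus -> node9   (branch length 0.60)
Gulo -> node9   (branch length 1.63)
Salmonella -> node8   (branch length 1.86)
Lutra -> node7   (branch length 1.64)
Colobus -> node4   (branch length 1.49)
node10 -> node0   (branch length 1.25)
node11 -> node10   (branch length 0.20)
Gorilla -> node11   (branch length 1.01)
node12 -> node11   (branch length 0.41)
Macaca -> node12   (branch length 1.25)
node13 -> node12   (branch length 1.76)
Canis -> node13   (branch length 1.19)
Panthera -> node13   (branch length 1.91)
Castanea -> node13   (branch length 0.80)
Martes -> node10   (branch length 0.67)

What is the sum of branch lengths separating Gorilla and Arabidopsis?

The path runs Gorilla → … → MRCA → … → Arabidopsis; the MRCA is the root of the tree.
Branch lengths along that path: 1.01 + 0.20 + 1.25 + 0.28 + 1.01 + 0.25 + 1.25 + 1.14 = 6.39.

6.39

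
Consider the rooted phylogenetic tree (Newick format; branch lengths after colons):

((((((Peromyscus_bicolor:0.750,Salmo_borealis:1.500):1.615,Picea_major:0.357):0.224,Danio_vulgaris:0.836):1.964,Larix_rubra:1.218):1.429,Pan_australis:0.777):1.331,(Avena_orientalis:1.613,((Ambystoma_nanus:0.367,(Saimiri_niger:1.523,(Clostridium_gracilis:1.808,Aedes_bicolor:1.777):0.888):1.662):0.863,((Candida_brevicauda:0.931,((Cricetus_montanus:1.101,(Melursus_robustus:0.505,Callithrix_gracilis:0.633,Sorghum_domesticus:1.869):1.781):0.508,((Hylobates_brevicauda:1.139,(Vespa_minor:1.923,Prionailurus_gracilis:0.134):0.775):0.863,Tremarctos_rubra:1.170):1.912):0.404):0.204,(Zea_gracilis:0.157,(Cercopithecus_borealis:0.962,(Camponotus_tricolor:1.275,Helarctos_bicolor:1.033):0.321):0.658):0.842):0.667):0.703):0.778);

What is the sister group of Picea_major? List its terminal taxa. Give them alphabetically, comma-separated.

Picea_major attaches to the tree at the node subtending ((Peromyscus_bicolor,Salmo_borealis),Picea_major).
The other lineage descending from that same node — the sister group — is (Peromyscus_bicolor,Salmo_borealis); its 2 tips in alphabetical order are the answer.

Peromyscus_bicolor, Salmo_borealis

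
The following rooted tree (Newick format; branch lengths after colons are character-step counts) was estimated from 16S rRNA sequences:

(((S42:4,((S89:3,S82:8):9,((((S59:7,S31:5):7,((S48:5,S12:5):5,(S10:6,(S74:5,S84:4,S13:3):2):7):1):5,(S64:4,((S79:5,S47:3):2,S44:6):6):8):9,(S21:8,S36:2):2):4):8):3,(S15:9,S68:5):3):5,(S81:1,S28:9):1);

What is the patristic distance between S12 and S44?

36

The path runs S12 → … → MRCA → … → S44; the MRCA is the node subtending (((S59,S31),((S48,S12),(S10,(S74,S84,S13)))),(S64,((S79,S47),S44))).
Branch lengths along that path: 5 + 5 + 1 + 5 + 8 + 6 + 6 = 36.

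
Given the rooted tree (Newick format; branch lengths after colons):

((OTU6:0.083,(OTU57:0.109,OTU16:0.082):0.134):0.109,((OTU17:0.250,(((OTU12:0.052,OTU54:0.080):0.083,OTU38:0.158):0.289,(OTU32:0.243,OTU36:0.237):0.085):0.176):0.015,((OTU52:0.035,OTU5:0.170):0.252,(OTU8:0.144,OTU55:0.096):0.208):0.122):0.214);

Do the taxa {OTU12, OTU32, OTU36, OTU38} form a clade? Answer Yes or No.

The MRCA of the listed taxa subtends (((OTU12,OTU54),OTU38),(OTU32,OTU36)).
That clade also contains OTU54, which is not in the proposed group, so the group is not monophyletic.

No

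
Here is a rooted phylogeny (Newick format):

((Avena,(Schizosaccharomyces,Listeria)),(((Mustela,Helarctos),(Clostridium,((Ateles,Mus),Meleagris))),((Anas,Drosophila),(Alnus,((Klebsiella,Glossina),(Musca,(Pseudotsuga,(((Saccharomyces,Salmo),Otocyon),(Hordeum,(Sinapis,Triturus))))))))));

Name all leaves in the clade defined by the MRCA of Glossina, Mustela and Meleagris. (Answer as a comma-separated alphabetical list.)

Alnus, Anas, Ateles, Clostridium, Drosophila, Glossina, Helarctos, Hordeum, Klebsiella, Meleagris, Mus, Musca, Mustela, Otocyon, Pseudotsuga, Saccharomyces, Salmo, Sinapis, Triturus

Tracing Glossina: it sits inside (Klebsiella,Glossina).
Tracing Mustela: it sits inside (Mustela,Helarctos).
Tracing Meleagris: it sits inside ((Ateles,Mus),Meleagris).
The smallest clade enclosing all 3 is (((Mustela,Helarctos),(Clostridium,((Ateles,Mus),Meleagris))),((Anas,Drosophila),(Alnus,((Klebsiella,Glossina),(Musca,(Pseudotsuga,(((Saccharomyces,Salmo),Otocyon),(Hordeum,(Sinapis,Triturus))))))))); the answer is its 19 terminal taxa in alphabetical order.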